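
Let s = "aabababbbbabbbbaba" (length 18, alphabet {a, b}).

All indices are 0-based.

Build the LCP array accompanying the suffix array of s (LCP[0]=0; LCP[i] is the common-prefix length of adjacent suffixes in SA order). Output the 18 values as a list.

sorted suffixes:
  #0 SA[0]=17  'a'
  #1 SA[1]=0  'aabababbbbabbbbaba'
  #2 SA[2]=15  'aba'
  #3 SA[3]=1  'abababbbbabbbbaba'
  #4 SA[4]=3  'ababbbbabbbbaba'
  #5 SA[5]=10  'abbbbaba'
  #6 SA[6]=5  'abbbbabbbbaba'
  #7 SA[7]=16  'ba'
  #8 SA[8]=14  'baba'
  #9 SA[9]=2  'bababbbbabbbbaba'
  #10 SA[10]=9  'babbbbaba'
  #11 SA[11]=4  'babbbbabbbbaba'
  #12 SA[12]=13  'bbaba'
  #13 SA[13]=8  'bbabbbbaba'
  #14 SA[14]=12  'bbbaba'
  #15 SA[15]=7  'bbbabbbbaba'
  #16 SA[16]=11  'bbbbaba'
  #17 SA[17]=6  'bbbbabbbbaba'

SA = [17, 0, 15, 1, 3, 10, 5, 16, 14, 2, 9, 4, 13, 8, 12, 7, 11, 6]
[i] adj suffixes → lcp
  [1] 17/0 → 1 ('a')
  [2] 0/15 → 1 ('a')
  [3] 15/1 → 3 ('aba')
  [4] 1/3 → 4 ('abab')
  [5] 3/10 → 2 ('ab')
  [6] 10/5 → 7 ('abbbbab')
  [7] 5/16 → 0 ('')
  [8] 16/14 → 2 ('ba')
  [9] 14/2 → 4 ('baba')
  [10] 2/9 → 3 ('bab')
  [11] 9/4 → 8 ('babbbbab')
  [12] 4/13 → 1 ('b')
  [13] 13/8 → 4 ('bbab')
  [14] 8/12 → 2 ('bb')
  [15] 12/7 → 5 ('bbbab')
  [16] 7/11 → 3 ('bbb')
  [17] 11/6 → 6 ('bbbbab')

[0, 1, 1, 3, 4, 2, 7, 0, 2, 4, 3, 8, 1, 4, 2, 5, 3, 6]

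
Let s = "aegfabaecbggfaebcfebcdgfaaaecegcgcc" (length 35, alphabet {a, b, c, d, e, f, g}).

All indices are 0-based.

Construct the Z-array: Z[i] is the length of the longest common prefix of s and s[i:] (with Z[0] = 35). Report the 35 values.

Z[0]=35
i=1: fresh scan; Z[1]=0
i=2: fresh scan; Z[2]=0
i=3: fresh scan; Z[3]=0
i=4: fresh scan; Z[4]=1 grow→box=[4,5)
i=5: fresh scan; Z[5]=0
i=6: fresh scan; Z[6]=2 grow→box=[6,8)
i=7: min(r-i=1, Z[1]=0)=0; Z[7]=0
i=8: fresh scan; Z[8]=0
i=9: fresh scan; Z[9]=0
i=10: fresh scan; Z[10]=0
i=11: fresh scan; Z[11]=0
i=12: fresh scan; Z[12]=0
i=13: fresh scan; Z[13]=2 grow→box=[13,15)
i=14: min(r-i=1, Z[1]=0)=0; Z[14]=0
i=15: fresh scan; Z[15]=0
i=16: fresh scan; Z[16]=0
i=17: fresh scan; Z[17]=0
i=18: fresh scan; Z[18]=0
i=19: fresh scan; Z[19]=0
i=20: fresh scan; Z[20]=0
i=21: fresh scan; Z[21]=0
i=22: fresh scan; Z[22]=0
i=23: fresh scan; Z[23]=0
i=24: fresh scan; Z[24]=1 grow→box=[24,25)
i=25: fresh scan; Z[25]=1 grow→box=[25,26)
i=26: fresh scan; Z[26]=2 grow→box=[26,28)
i=27: min(r-i=1, Z[1]=0)=0; Z[27]=0
i=28: fresh scan; Z[28]=0
i=29: fresh scan; Z[29]=0
i=30: fresh scan; Z[30]=0
i=31: fresh scan; Z[31]=0
i=32: fresh scan; Z[32]=0
i=33: fresh scan; Z[33]=0
i=34: fresh scan; Z[34]=0

[35, 0, 0, 0, 1, 0, 2, 0, 0, 0, 0, 0, 0, 2, 0, 0, 0, 0, 0, 0, 0, 0, 0, 0, 1, 1, 2, 0, 0, 0, 0, 0, 0, 0, 0]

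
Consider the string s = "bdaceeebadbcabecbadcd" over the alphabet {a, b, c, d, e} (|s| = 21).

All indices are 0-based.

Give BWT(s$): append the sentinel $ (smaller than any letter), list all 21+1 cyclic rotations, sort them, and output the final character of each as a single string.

rank  rotation                last
    0  $bdaceeebadbcabecbadcd  d
    1  abecbadcd$bdaceeebadbc  c
    2  aceeebadbcabecbadcd$bd  d
    3  adbcabecbadcd$bdaceeeb  b
    4  adcd$bdaceeebadbcabecb  b
    5  badbcabecbadcd$bdaceee  e
    6  badcd$bdaceeebadbcabec  c
    7  bcabecbadcd$bdaceeebad  d
    8  bdaceeebadbcabecbadcd$  $
    9  becbadcd$bdaceeebadbca  a
   10  cabecbadcd$bdaceeebadb  b
   11  cbadcd$bdaceeebadbcabe  e
   12  cd$bdaceeebadbcabecbad  d
   13  ceeebadbcabecbadcd$bda  a
   14  d$bdaceeebadbcabecbadc  c
   15  daceeebadbcabecbadcd$b  b
   16  dbcabecbadcd$bdaceeeba  a
   17  dcd$bdaceeebadbcabecba  a
   18  ebadbcabecbadcd$bdacee  e
   19  ecbadcd$bdaceeebadbcab  b
   20  eebadbcabecbadcd$bdace  e
   21  eeebadbcabecbadcd$bdac  c

dcdbbecd$abedacbaaebec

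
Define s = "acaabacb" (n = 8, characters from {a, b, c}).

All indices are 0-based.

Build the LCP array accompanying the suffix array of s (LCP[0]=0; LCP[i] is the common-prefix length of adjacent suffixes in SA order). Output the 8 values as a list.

[0, 1, 1, 2, 0, 1, 0, 1]

rank | idx | suffix
   0 |   2 | aabacb
   1 |   3 | abacb
   2 |   0 | acaabacb
   3 |   5 | acb
   4 |   7 | b
   5 |   4 | bacb
   6 |   1 | caabacb
   7 |   6 | cb

SA = [2, 3, 0, 5, 7, 4, 1, 6]
rank  pair      lcp
   1  s[2:],s[3:]  1  'a'
   2  s[3:],s[0:]  1  'a'
   3  s[0:],s[5:]  2  'ac'
   4  s[5:],s[7:]  0  ''
   5  s[7:],s[4:]  1  'b'
   6  s[4:],s[1:]  0  ''
   7  s[1:],s[6:]  1  'c'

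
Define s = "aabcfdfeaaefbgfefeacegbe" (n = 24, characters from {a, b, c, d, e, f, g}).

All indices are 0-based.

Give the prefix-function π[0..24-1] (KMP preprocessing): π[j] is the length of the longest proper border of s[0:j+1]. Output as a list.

π[0] = 0
j=1 s[j]='a': π[1]=1 (border 'a')
j=2 s[j]='b': k: 1→0; π[2]=0 (border '')
j=3 s[j]='c': π[3]=0 (border '')
j=4 s[j]='f': π[4]=0 (border '')
j=5 s[j]='d': π[5]=0 (border '')
j=6 s[j]='f': π[6]=0 (border '')
j=7 s[j]='e': π[7]=0 (border '')
j=8 s[j]='a': π[8]=1 (border 'a')
j=9 s[j]='a': π[9]=2 (border 'aa')
j=10 s[j]='e': k: 2→1→0; π[10]=0 (border '')
j=11 s[j]='f': π[11]=0 (border '')
j=12 s[j]='b': π[12]=0 (border '')
j=13 s[j]='g': π[13]=0 (border '')
j=14 s[j]='f': π[14]=0 (border '')
j=15 s[j]='e': π[15]=0 (border '')
j=16 s[j]='f': π[16]=0 (border '')
j=17 s[j]='e': π[17]=0 (border '')
j=18 s[j]='a': π[18]=1 (border 'a')
j=19 s[j]='c': k: 1→0; π[19]=0 (border '')
j=20 s[j]='e': π[20]=0 (border '')
j=21 s[j]='g': π[21]=0 (border '')
j=22 s[j]='b': π[22]=0 (border '')
j=23 s[j]='e': π[23]=0 (border '')

[0, 1, 0, 0, 0, 0, 0, 0, 1, 2, 0, 0, 0, 0, 0, 0, 0, 0, 1, 0, 0, 0, 0, 0]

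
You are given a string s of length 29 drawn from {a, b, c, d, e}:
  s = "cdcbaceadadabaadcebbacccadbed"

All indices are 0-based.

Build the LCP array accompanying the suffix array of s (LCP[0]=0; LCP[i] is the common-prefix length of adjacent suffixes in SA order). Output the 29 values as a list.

[0, 1, 1, 2, 1, 3, 2, 2, 0, 2, 3, 1, 1, 0, 1, 1, 2, 1, 1, 2, 0, 1, 2, 1, 1, 2, 0, 1, 1]

rank | idx | suffix
   0 |  13 | aadcebbacccadbed
   1 |  11 | abaadcebbacccadbed
   2 |  20 | acccadbed
   3 |   4 | aceadadabaadcebbacccadbed
   4 |   9 | adabaadcebbacccadbed
   5 |   7 | adadabaadcebbacccadbed
   6 |  24 | adbed
   7 |  14 | adcebbacccadbed
   8 |  12 | baadcebbacccadbed
   9 |  19 | bacccadbed
  10 |   3 | baceadadabaadcebbacccadbed
  11 |  18 | bbacccadbed
  12 |  26 | bed
  13 |  23 | cadbed
  14 |   2 | cbaceadadabaadcebbacccadbed
  15 |  22 | ccadbed
  16 |  21 | cccadbed
  17 |   0 | cdcbaceadadabaadcebbacccadbed
  18 |   5 | ceadadabaadcebbacccadbed
  19 |  16 | cebbacccadbed
  20 |  28 | d
  21 |  10 | dabaadcebbacccadbed
  22 |   8 | dadabaadcebbacccadbed
  23 |  25 | dbed
  24 |   1 | dcbaceadadabaadcebbacccadbed
  25 |  15 | dcebbacccadbed
  26 |   6 | eadadabaadcebbacccadbed
  27 |  17 | ebbacccadbed
  28 |  27 | ed

SA = [13, 11, 20, 4, 9, 7, 24, 14, 12, 19, 3, 18, 26, 23, 2, 22, 21, 0, 5, 16, 28, 10, 8, 25, 1, 15, 6, 17, 27]
rank  pair      lcp
   1  s[13:],s[11:]  1  'a'
   2  s[11:],s[20:]  1  'a'
   3  s[20:],s[4:]  2  'ac'
   4  s[4:],s[9:]  1  'a'
   5  s[9:],s[7:]  3  'ada'
   6  s[7:],s[24:]  2  'ad'
   7  s[24:],s[14:]  2  'ad'
   8  s[14:],s[12:]  0  ''
   9  s[12:],s[19:]  2  'ba'
  10  s[19:],s[3:]  3  'bac'
  11  s[3:],s[18:]  1  'b'
  12  s[18:],s[26:]  1  'b'
  13  s[26:],s[23:]  0  ''
  14  s[23:],s[2:]  1  'c'
  15  s[2:],s[22:]  1  'c'
  16  s[22:],s[21:]  2  'cc'
  17  s[21:],s[0:]  1  'c'
  18  s[0:],s[5:]  1  'c'
  19  s[5:],s[16:]  2  'ce'
  20  s[16:],s[28:]  0  ''
  21  s[28:],s[10:]  1  'd'
  22  s[10:],s[8:]  2  'da'
  23  s[8:],s[25:]  1  'd'
  24  s[25:],s[1:]  1  'd'
  25  s[1:],s[15:]  2  'dc'
  26  s[15:],s[6:]  0  ''
  27  s[6:],s[17:]  1  'e'
  28  s[17:],s[27:]  1  'e'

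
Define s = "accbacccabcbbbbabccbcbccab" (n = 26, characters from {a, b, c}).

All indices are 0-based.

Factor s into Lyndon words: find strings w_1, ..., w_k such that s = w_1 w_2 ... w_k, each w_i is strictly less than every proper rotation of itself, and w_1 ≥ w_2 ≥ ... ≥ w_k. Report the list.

["accbaccc", "abcbbbbabccbcbcc", "ab"]

emit factor 1: 'accbaccc' (i=0, period=8)
emit factor 2: 'abcbbbbabccbcbcc' (i=8, period=16)
emit factor 3: 'ab' (i=24, period=2)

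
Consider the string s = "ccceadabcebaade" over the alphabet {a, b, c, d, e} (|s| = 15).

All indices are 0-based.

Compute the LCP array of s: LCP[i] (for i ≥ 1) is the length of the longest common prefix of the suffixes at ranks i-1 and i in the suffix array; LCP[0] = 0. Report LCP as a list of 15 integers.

rank→(start, suffix):
  0 → (11, 'aade')
  1 → (6, 'abcebaade')
  2 → (4, 'adabcebaade')
  3 → (12, 'ade')
  4 → (10, 'baade')
  5 → (7, 'bcebaade')
  6 → (0, 'ccceadabcebaade')
  7 → (1, 'cceadabcebaade')
  8 → (2, 'ceadabcebaade')
  9 → (8, 'cebaade')
  10 → (5, 'dabcebaade')
  11 → (13, 'de')
  12 → (14, 'e')
  13 → (3, 'eadabcebaade')
  14 → (9, 'ebaade')

SA = [11, 6, 4, 12, 10, 7, 0, 1, 2, 8, 5, 13, 14, 3, 9]
i: (SA[i-1],SA[i]) lcp shared
  1: (11,6) 1 'a'
  2: (6,4) 1 'a'
  3: (4,12) 2 'ad'
  4: (12,10) 0 ''
  5: (10,7) 1 'b'
  6: (7,0) 0 ''
  7: (0,1) 2 'cc'
  8: (1,2) 1 'c'
  9: (2,8) 2 'ce'
  10: (8,5) 0 ''
  11: (5,13) 1 'd'
  12: (13,14) 0 ''
  13: (14,3) 1 'e'
  14: (3,9) 1 'e'

[0, 1, 1, 2, 0, 1, 0, 2, 1, 2, 0, 1, 0, 1, 1]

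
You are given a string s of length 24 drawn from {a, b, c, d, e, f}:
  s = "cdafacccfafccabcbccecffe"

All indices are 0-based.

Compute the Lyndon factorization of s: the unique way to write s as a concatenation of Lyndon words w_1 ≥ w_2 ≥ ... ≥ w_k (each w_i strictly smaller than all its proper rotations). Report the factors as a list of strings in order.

["cd", "af", "acccfafcc", "abcbccecffe"]

emit factor 1: 'cd' (i=0, period=2)
emit factor 2: 'af' (i=2, period=2)
emit factor 3: 'acccfafcc' (i=4, period=9)
emit factor 4: 'abcbccecffe' (i=13, period=11)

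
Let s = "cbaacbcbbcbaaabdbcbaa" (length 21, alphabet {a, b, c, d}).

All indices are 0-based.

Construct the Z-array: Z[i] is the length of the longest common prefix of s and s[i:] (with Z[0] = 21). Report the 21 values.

[21, 0, 0, 0, 2, 0, 2, 0, 0, 4, 0, 0, 0, 0, 0, 0, 0, 4, 0, 0, 0]

Z[0]=21
i=1: fresh scan; Z[1]=0
i=2: fresh scan; Z[2]=0
i=3: fresh scan; Z[3]=0
i=4: fresh scan; Z[4]=2 grow→box=[4,6)
i=5: min(r-i=1, Z[1]=0)=0; Z[5]=0
i=6: fresh scan; Z[6]=2 grow→box=[6,8)
i=7: min(r-i=1, Z[1]=0)=0; Z[7]=0
i=8: fresh scan; Z[8]=0
i=9: fresh scan; Z[9]=4 grow→box=[9,13)
i=10: min(r-i=3, Z[1]=0)=0; Z[10]=0
i=11: min(r-i=2, Z[2]=0)=0; Z[11]=0
i=12: min(r-i=1, Z[3]=0)=0; Z[12]=0
i=13: fresh scan; Z[13]=0
i=14: fresh scan; Z[14]=0
i=15: fresh scan; Z[15]=0
i=16: fresh scan; Z[16]=0
i=17: fresh scan; Z[17]=4 grow→box=[17,21)
i=18: min(r-i=3, Z[1]=0)=0; Z[18]=0
i=19: min(r-i=2, Z[2]=0)=0; Z[19]=0
i=20: min(r-i=1, Z[3]=0)=0; Z[20]=0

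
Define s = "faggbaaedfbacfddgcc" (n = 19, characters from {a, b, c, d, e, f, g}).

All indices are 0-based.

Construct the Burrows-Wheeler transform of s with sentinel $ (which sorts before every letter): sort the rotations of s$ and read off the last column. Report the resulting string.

cbbafgfcgafeda$dcgda

rank  rotation              last
    0  $faggbaaedfbacfddgcc  c
    1  aaedfbacfddgcc$faggb  b
    2  acfddgcc$faggbaaedfb  b
    3  aedfbacfddgcc$faggba  a
    4  aggbaaedfbacfddgcc$f  f
    5  baaedfbacfddgcc$fagg  g
    6  bacfddgcc$faggbaaedf  f
    7  c$faggbaaedfbacfddgc  c
    8  cc$faggbaaedfbacfddg  g
    9  cfddgcc$faggbaaedfba  a
   10  ddgcc$faggbaaedfbacf  f
   11  dfbacfddgcc$faggbaae  e
   12  dgcc$faggbaaedfbacfd  d
   13  edfbacfddgcc$faggbaa  a
   14  faggbaaedfbacfddgcc$  $
   15  fbacfddgcc$faggbaaed  d
   16  fddgcc$faggbaaedfbac  c
   17  gbaaedfbacfddgcc$fag  g
   18  gcc$faggbaaedfbacfdd  d
   19  ggbaaedfbacfddgcc$fa  a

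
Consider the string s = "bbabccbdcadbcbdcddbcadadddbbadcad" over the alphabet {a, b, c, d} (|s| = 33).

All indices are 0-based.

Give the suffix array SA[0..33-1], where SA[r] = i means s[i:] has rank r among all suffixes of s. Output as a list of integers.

[2, 31, 20, 9, 28, 22, 1, 27, 0, 26, 18, 11, 3, 6, 13, 30, 19, 8, 5, 12, 4, 15, 32, 21, 25, 17, 10, 29, 7, 14, 24, 16, 23]

rank | idx | suffix
   0 |   2 | abccbdcadbcbdcddbcadadddbbadcad
   1 |  31 | ad
   2 |  20 | adadddbbadcad
   3 |   9 | adbcbdcddbcadadddbbadcad
   4 |  28 | adcad
   5 |  22 | adddbbadcad
   6 |   1 | babccbdcadbcbdcddbcadadddbbadcad
   7 |  27 | badcad
   8 |   0 | bbabccbdcadbcbdcddbcadadddbbadcad
   9 |  26 | bbadcad
  10 |  18 | bcadadddbbadcad
  11 |  11 | bcbdcddbcadadddbbadcad
  12 |   3 | bccbdcadbcbdcddbcadadddbbadcad
  13 |   6 | bdcadbcbdcddbcadadddbbadcad
  14 |  13 | bdcddbcadadddbbadcad
  15 |  30 | cad
  16 |  19 | cadadddbbadcad
  17 |   8 | cadbcbdcddbcadadddbbadcad
  18 |   5 | cbdcadbcbdcddbcadadddbbadcad
  19 |  12 | cbdcddbcadadddbbadcad
  20 |   4 | ccbdcadbcbdcddbcadadddbbadcad
  21 |  15 | cddbcadadddbbadcad
  22 |  32 | d
  23 |  21 | dadddbbadcad
  24 |  25 | dbbadcad
  25 |  17 | dbcadadddbbadcad
  26 |  10 | dbcbdcddbcadadddbbadcad
  27 |  29 | dcad
  28 |   7 | dcadbcbdcddbcadadddbbadcad
  29 |  14 | dcddbcadadddbbadcad
  30 |  24 | ddbbadcad
  31 |  16 | ddbcadadddbbadcad
  32 |  23 | dddbbadcad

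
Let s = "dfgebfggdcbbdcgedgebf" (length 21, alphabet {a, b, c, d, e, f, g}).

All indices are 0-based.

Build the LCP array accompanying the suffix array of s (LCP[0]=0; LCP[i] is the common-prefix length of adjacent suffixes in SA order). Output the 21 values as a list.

rank | idx | suffix
   0 |  10 | bbdcgedgebf
   1 |  11 | bdcgedgebf
   2 |  19 | bf
   3 |   4 | bfggdcbbdcgedgebf
   4 |   9 | cbbdcgedgebf
   5 |  13 | cgedgebf
   6 |   8 | dcbbdcgedgebf
   7 |  12 | dcgedgebf
   8 |   0 | dfgebfggdcbbdcgedgebf
   9 |  16 | dgebf
  10 |  18 | ebf
  11 |   3 | ebfggdcbbdcgedgebf
  12 |  15 | edgebf
  13 |  20 | f
  14 |   1 | fgebfggdcbbdcgedgebf
  15 |   5 | fggdcbbdcgedgebf
  16 |   7 | gdcbbdcgedgebf
  17 |  17 | gebf
  18 |   2 | gebfggdcbbdcgedgebf
  19 |  14 | gedgebf
  20 |   6 | ggdcbbdcgedgebf

SA = [10, 11, 19, 4, 9, 13, 8, 12, 0, 16, 18, 3, 15, 20, 1, 5, 7, 17, 2, 14, 6]
[i] adj suffixes → lcp
  [1] 10/11 → 1 ('b')
  [2] 11/19 → 1 ('b')
  [3] 19/4 → 2 ('bf')
  [4] 4/9 → 0 ('')
  [5] 9/13 → 1 ('c')
  [6] 13/8 → 0 ('')
  [7] 8/12 → 2 ('dc')
  [8] 12/0 → 1 ('d')
  [9] 0/16 → 1 ('d')
  [10] 16/18 → 0 ('')
  [11] 18/3 → 3 ('ebf')
  [12] 3/15 → 1 ('e')
  [13] 15/20 → 0 ('')
  [14] 20/1 → 1 ('f')
  [15] 1/5 → 2 ('fg')
  [16] 5/7 → 0 ('')
  [17] 7/17 → 1 ('g')
  [18] 17/2 → 4 ('gebf')
  [19] 2/14 → 2 ('ge')
  [20] 14/6 → 1 ('g')

[0, 1, 1, 2, 0, 1, 0, 2, 1, 1, 0, 3, 1, 0, 1, 2, 0, 1, 4, 2, 1]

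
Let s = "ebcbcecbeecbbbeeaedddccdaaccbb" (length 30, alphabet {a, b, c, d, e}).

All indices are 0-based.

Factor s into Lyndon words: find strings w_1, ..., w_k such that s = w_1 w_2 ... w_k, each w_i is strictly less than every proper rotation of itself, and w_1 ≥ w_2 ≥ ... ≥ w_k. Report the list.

emit factor 1: 'e' (i=0, period=1)
emit factor 2: 'bcbcecbeec' (i=1, period=10)
emit factor 3: 'bbbee' (i=11, period=5)
emit factor 4: 'aedddccd' (i=16, period=8)
emit factor 5: 'aaccbb' (i=24, period=6)

["e", "bcbcecbeec", "bbbee", "aedddccd", "aaccbb"]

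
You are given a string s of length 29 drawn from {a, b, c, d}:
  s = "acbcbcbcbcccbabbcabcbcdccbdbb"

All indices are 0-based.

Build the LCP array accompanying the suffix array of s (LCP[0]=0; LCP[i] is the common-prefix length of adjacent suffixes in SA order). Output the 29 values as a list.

rank | idx | suffix
   0 |  13 | abbcabcbcdccbdbb
   1 |  17 | abcbcdccbdbb
   2 |   0 | acbcbcbcbcccbabbcabcbcdccbdbb
   3 |  28 | b
   4 |  12 | babbcabcbcdccbdbb
   5 |  27 | bb
   6 |  14 | bbcabcbcdccbdbb
   7 |  15 | bcabcbcdccbdbb
   8 |   2 | bcbcbcbcccbabbcabcbcdccbdbb
   9 |   4 | bcbcbcccbabbcabcbcdccbdbb
  10 |   6 | bcbcccbabbcabcbcdccbdbb
  11 |  18 | bcbcdccbdbb
  12 |   8 | bcccbabbcabcbcdccbdbb
  13 |  20 | bcdccbdbb
  14 |  25 | bdbb
  15 |  16 | cabcbcdccbdbb
  16 |  11 | cbabbcabcbcdccbdbb
  17 |   1 | cbcbcbcbcccbabbcabcbcdccbdbb
  18 |   3 | cbcbcbcccbabbcabcbcdccbdbb
  19 |   5 | cbcbcccbabbcabcbcdccbdbb
  20 |   7 | cbcccbabbcabcbcdccbdbb
  21 |  19 | cbcdccbdbb
  22 |  24 | cbdbb
  23 |  10 | ccbabbcabcbcdccbdbb
  24 |  23 | ccbdbb
  25 |   9 | cccbabbcabcbcdccbdbb
  26 |  21 | cdccbdbb
  27 |  26 | dbb
  28 |  22 | dccbdbb

SA = [13, 17, 0, 28, 12, 27, 14, 15, 2, 4, 6, 18, 8, 20, 25, 16, 11, 1, 3, 5, 7, 19, 24, 10, 23, 9, 21, 26, 22]
rank  pair      lcp
   1  s[13:],s[17:]  2  'ab'
   2  s[17:],s[0:]  1  'a'
   3  s[0:],s[28:]  0  ''
   4  s[28:],s[12:]  1  'b'
   5  s[12:],s[27:]  1  'b'
   6  s[27:],s[14:]  2  'bb'
   7  s[14:],s[15:]  1  'b'
   8  s[15:],s[2:]  2  'bc'
   9  s[2:],s[4:]  6  'bcbcbc'
  10  s[4:],s[6:]  4  'bcbc'
  11  s[6:],s[18:]  4  'bcbc'
  12  s[18:],s[8:]  2  'bc'
  13  s[8:],s[20:]  2  'bc'
  14  s[20:],s[25:]  1  'b'
  15  s[25:],s[16:]  0  ''
  16  s[16:],s[11:]  1  'c'
  17  s[11:],s[1:]  2  'cb'
  18  s[1:],s[3:]  7  'cbcbcbc'
  19  s[3:],s[5:]  5  'cbcbc'
  20  s[5:],s[7:]  3  'cbc'
  21  s[7:],s[19:]  3  'cbc'
  22  s[19:],s[24:]  2  'cb'
  23  s[24:],s[10:]  1  'c'
  24  s[10:],s[23:]  3  'ccb'
  25  s[23:],s[9:]  2  'cc'
  26  s[9:],s[21:]  1  'c'
  27  s[21:],s[26:]  0  ''
  28  s[26:],s[22:]  1  'd'

[0, 2, 1, 0, 1, 1, 2, 1, 2, 6, 4, 4, 2, 2, 1, 0, 1, 2, 7, 5, 3, 3, 2, 1, 3, 2, 1, 0, 1]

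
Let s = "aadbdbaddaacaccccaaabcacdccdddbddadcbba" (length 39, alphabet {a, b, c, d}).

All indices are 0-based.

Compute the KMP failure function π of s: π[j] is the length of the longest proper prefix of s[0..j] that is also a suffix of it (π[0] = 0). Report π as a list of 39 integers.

[0, 1, 0, 0, 0, 0, 1, 0, 0, 1, 2, 0, 1, 0, 0, 0, 0, 1, 2, 2, 0, 0, 1, 0, 0, 0, 0, 0, 0, 0, 0, 0, 0, 1, 0, 0, 0, 0, 1]

π[0] = 0
j=1 s[j]='a': π[1]=1 (border 'a')
j=2 s[j]='d': k: 1→0; π[2]=0 (border '')
j=3 s[j]='b': π[3]=0 (border '')
j=4 s[j]='d': π[4]=0 (border '')
j=5 s[j]='b': π[5]=0 (border '')
j=6 s[j]='a': π[6]=1 (border 'a')
j=7 s[j]='d': k: 1→0; π[7]=0 (border '')
j=8 s[j]='d': π[8]=0 (border '')
j=9 s[j]='a': π[9]=1 (border 'a')
j=10 s[j]='a': π[10]=2 (border 'aa')
j=11 s[j]='c': k: 2→1→0; π[11]=0 (border '')
j=12 s[j]='a': π[12]=1 (border 'a')
j=13 s[j]='c': k: 1→0; π[13]=0 (border '')
j=14 s[j]='c': π[14]=0 (border '')
j=15 s[j]='c': π[15]=0 (border '')
j=16 s[j]='c': π[16]=0 (border '')
j=17 s[j]='a': π[17]=1 (border 'a')
j=18 s[j]='a': π[18]=2 (border 'aa')
j=19 s[j]='a': k: 2→1; π[19]=2 (border 'aa')
j=20 s[j]='b': k: 2→1→0; π[20]=0 (border '')
j=21 s[j]='c': π[21]=0 (border '')
j=22 s[j]='a': π[22]=1 (border 'a')
j=23 s[j]='c': k: 1→0; π[23]=0 (border '')
j=24 s[j]='d': π[24]=0 (border '')
j=25 s[j]='c': π[25]=0 (border '')
j=26 s[j]='c': π[26]=0 (border '')
j=27 s[j]='d': π[27]=0 (border '')
j=28 s[j]='d': π[28]=0 (border '')
j=29 s[j]='d': π[29]=0 (border '')
j=30 s[j]='b': π[30]=0 (border '')
j=31 s[j]='d': π[31]=0 (border '')
j=32 s[j]='d': π[32]=0 (border '')
j=33 s[j]='a': π[33]=1 (border 'a')
j=34 s[j]='d': k: 1→0; π[34]=0 (border '')
j=35 s[j]='c': π[35]=0 (border '')
j=36 s[j]='b': π[36]=0 (border '')
j=37 s[j]='b': π[37]=0 (border '')
j=38 s[j]='a': π[38]=1 (border 'a')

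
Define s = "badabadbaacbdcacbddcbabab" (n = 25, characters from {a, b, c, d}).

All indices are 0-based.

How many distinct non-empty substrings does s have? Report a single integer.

rank→(start, suffix):
  0 → (8, 'aacbdcacbddcbabab')
  1 → (23, 'ab')
  2 → (21, 'abab')
  3 → (3, 'abadbaacbdcacbddcbabab')
  4 → (9, 'acbdcacbddcbabab')
  5 → (14, 'acbddcbabab')
  6 → (1, 'adabadbaacbdcacbddcbabab')
  7 → (5, 'adbaacbdcacbddcbabab')
  8 → (24, 'b')
  9 → (7, 'baacbdcacbddcbabab')
  10 → (22, 'bab')
  11 → (20, 'babab')
  12 → (0, 'badabadbaacbdcacbddcbabab')
  13 → (4, 'badbaacbdcacbddcbabab')
  14 → (11, 'bdcacbddcbabab')
  15 → (16, 'bddcbabab')
  16 → (13, 'cacbddcbabab')
  17 → (19, 'cbabab')
  18 → (10, 'cbdcacbddcbabab')
  19 → (15, 'cbddcbabab')
  20 → (2, 'dabadbaacbdcacbddcbabab')
  21 → (6, 'dbaacbdcacbddcbabab')
  22 → (12, 'dcacbddcbabab')
  23 → (18, 'dcbabab')
  24 → (17, 'ddcbabab')

SA = [8, 23, 21, 3, 9, 14, 1, 5, 24, 7, 22, 20, 0, 4, 11, 16, 13, 19, 10, 15, 2, 6, 12, 18, 17]
[i] adj suffixes → lcp
  [1] 8/23 → 1 ('a')
  [2] 23/21 → 2 ('ab')
  [3] 21/3 → 3 ('aba')
  [4] 3/9 → 1 ('a')
  [5] 9/14 → 4 ('acbd')
  [6] 14/1 → 1 ('a')
  [7] 1/5 → 2 ('ad')
  [8] 5/24 → 0 ('')
  [9] 24/7 → 1 ('b')
  [10] 7/22 → 2 ('ba')
  [11] 22/20 → 3 ('bab')
  [12] 20/0 → 2 ('ba')
  [13] 0/4 → 3 ('bad')
  [14] 4/11 → 1 ('b')
  [15] 11/16 → 2 ('bd')
  [16] 16/13 → 0 ('')
  [17] 13/19 → 1 ('c')
  [18] 19/10 → 2 ('cb')
  [19] 10/15 → 3 ('cbd')
  [20] 15/2 → 0 ('')
  [21] 2/6 → 1 ('d')
  [22] 6/12 → 1 ('d')
  [23] 12/18 → 2 ('dc')
  [24] 18/17 → 1 ('d')

n(n+1)/2 = 25·26/2 = 325
Σ LCP = 0 + 1 + 2 + 3 + 1 + 4 + 1 + 2 + 0 + 1 + 2 + 3 + 2 + 3 + 1 + 2 + 0 + 1 + 2 + 3 + 0 + 1 + 1 + 2 + 1 = 39
distinct = 325 − 39 = 286

286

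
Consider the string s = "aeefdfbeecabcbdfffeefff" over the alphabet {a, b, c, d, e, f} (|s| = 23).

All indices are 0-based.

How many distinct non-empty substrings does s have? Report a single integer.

250

rank→(start, suffix):
  0 → (10, 'abcbdfffeefff')
  1 → (0, 'aeefdfbeecabcbdfffeefff')
  2 → (11, 'bcbdfffeefff')
  3 → (13, 'bdfffeefff')
  4 → (6, 'beecabcbdfffeefff')
  5 → (9, 'cabcbdfffeefff')
  6 → (12, 'cbdfffeefff')
  7 → (4, 'dfbeecabcbdfffeefff')
  8 → (14, 'dfffeefff')
  9 → (8, 'ecabcbdfffeefff')
  10 → (7, 'eecabcbdfffeefff')
  11 → (1, 'eefdfbeecabcbdfffeefff')
  12 → (18, 'eefff')
  13 → (2, 'efdfbeecabcbdfffeefff')
  14 → (19, 'efff')
  15 → (22, 'f')
  16 → (5, 'fbeecabcbdfffeefff')
  17 → (3, 'fdfbeecabcbdfffeefff')
  18 → (17, 'feefff')
  19 → (21, 'ff')
  20 → (16, 'ffeefff')
  21 → (20, 'fff')
  22 → (15, 'fffeefff')

SA = [10, 0, 11, 13, 6, 9, 12, 4, 14, 8, 7, 1, 18, 2, 19, 22, 5, 3, 17, 21, 16, 20, 15]
i: (SA[i-1],SA[i]) lcp shared
  1: (10,0) 1 'a'
  2: (0,11) 0 ''
  3: (11,13) 1 'b'
  4: (13,6) 1 'b'
  5: (6,9) 0 ''
  6: (9,12) 1 'c'
  7: (12,4) 0 ''
  8: (4,14) 2 'df'
  9: (14,8) 0 ''
  10: (8,7) 1 'e'
  11: (7,1) 2 'ee'
  12: (1,18) 3 'eef'
  13: (18,2) 1 'e'
  14: (2,19) 2 'ef'
  15: (19,22) 0 ''
  16: (22,5) 1 'f'
  17: (5,3) 1 'f'
  18: (3,17) 1 'f'
  19: (17,21) 1 'f'
  20: (21,16) 2 'ff'
  21: (16,20) 2 'ff'
  22: (20,15) 3 'fff'

n(n+1)/2 = 23·24/2 = 276
Σ LCP = 0 + 1 + 0 + 1 + 1 + 0 + 1 + 0 + 2 + 0 + 1 + 2 + 3 + 1 + 2 + 0 + 1 + 1 + 1 + 1 + 2 + 2 + 3 = 26
distinct = 276 − 26 = 250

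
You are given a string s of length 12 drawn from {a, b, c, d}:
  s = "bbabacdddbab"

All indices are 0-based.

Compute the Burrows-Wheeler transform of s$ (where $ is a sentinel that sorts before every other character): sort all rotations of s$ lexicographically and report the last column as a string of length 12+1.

bbbbadba$addc

rank  rotation       last
    0  $bbabacdddbab  b
    1  ab$bbabacdddb  b
    2  abacdddbab$bb  b
    3  acdddbab$bbab  b
    4  b$bbabacdddba  a
    5  bab$bbabacddd  d
    6  babacdddbab$b  b
    7  bacdddbab$bba  a
    8  bbabacdddbab$  $
    9  cdddbab$bbaba  a
   10  dbab$bbabacdd  d
   11  ddbab$bbabacd  d
   12  dddbab$bbabac  c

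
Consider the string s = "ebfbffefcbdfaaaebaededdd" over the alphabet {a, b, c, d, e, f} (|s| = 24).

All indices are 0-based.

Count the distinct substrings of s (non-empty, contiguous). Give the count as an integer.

sorted suffixes:
  #0 SA[0]=12  'aaaebaededdd'
  #1 SA[1]=13  'aaebaededdd'
  #2 SA[2]=14  'aebaededdd'
  #3 SA[3]=17  'aededdd'
  #4 SA[4]=16  'baededdd'
  #5 SA[5]=9  'bdfaaaebaededdd'
  #6 SA[6]=1  'bfbffefcbdfaaaebaededdd'
  #7 SA[7]=3  'bffefcbdfaaaebaededdd'
  #8 SA[8]=8  'cbdfaaaebaededdd'
  #9 SA[9]=23  'd'
  #10 SA[10]=22  'dd'
  #11 SA[11]=21  'ddd'
  #12 SA[12]=19  'deddd'
  #13 SA[13]=10  'dfaaaebaededdd'
  #14 SA[14]=15  'ebaededdd'
  #15 SA[15]=0  'ebfbffefcbdfaaaebaededdd'
  #16 SA[16]=20  'eddd'
  #17 SA[17]=18  'ededdd'
  #18 SA[18]=6  'efcbdfaaaebaededdd'
  #19 SA[19]=11  'faaaebaededdd'
  #20 SA[20]=2  'fbffefcbdfaaaebaededdd'
  #21 SA[21]=7  'fcbdfaaaebaededdd'
  #22 SA[22]=5  'fefcbdfaaaebaededdd'
  #23 SA[23]=4  'ffefcbdfaaaebaededdd'

SA = [12, 13, 14, 17, 16, 9, 1, 3, 8, 23, 22, 21, 19, 10, 15, 0, 20, 18, 6, 11, 2, 7, 5, 4]
[i] adj suffixes → lcp
  [1] 12/13 → 2 ('aa')
  [2] 13/14 → 1 ('a')
  [3] 14/17 → 2 ('ae')
  [4] 17/16 → 0 ('')
  [5] 16/9 → 1 ('b')
  [6] 9/1 → 1 ('b')
  [7] 1/3 → 2 ('bf')
  [8] 3/8 → 0 ('')
  [9] 8/23 → 0 ('')
  [10] 23/22 → 1 ('d')
  [11] 22/21 → 2 ('dd')
  [12] 21/19 → 1 ('d')
  [13] 19/10 → 1 ('d')
  [14] 10/15 → 0 ('')
  [15] 15/0 → 2 ('eb')
  [16] 0/20 → 1 ('e')
  [17] 20/18 → 2 ('ed')
  [18] 18/6 → 1 ('e')
  [19] 6/11 → 0 ('')
  [20] 11/2 → 1 ('f')
  [21] 2/7 → 1 ('f')
  [22] 7/5 → 1 ('f')
  [23] 5/4 → 1 ('f')

n(n+1)/2 = 24·25/2 = 300
Σ LCP = 0 + 2 + 1 + 2 + 0 + 1 + 1 + 2 + 0 + 0 + 1 + 2 + 1 + 1 + 0 + 2 + 1 + 2 + 1 + 0 + 1 + 1 + 1 + 1 = 24
distinct = 300 − 24 = 276

276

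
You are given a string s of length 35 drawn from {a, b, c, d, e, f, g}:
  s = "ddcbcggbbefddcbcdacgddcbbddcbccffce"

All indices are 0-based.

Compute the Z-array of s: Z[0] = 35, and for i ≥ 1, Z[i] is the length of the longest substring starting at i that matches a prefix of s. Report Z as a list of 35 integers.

Z[0]=35
i=1: outside box; Z[1]=1 scan→box=[1,2)
i=2: outside box; Z[2]=0
i=3: outside box; Z[3]=0
i=4: outside box; Z[4]=0
i=5: outside box; Z[5]=0
i=6: outside box; Z[6]=0
i=7: outside box; Z[7]=0
i=8: outside box; Z[8]=0
i=9: outside box; Z[9]=0
i=10: outside box; Z[10]=0
i=11: outside box; Z[11]=5 scan→box=[11,16)
i=12: min(r-i=4, Z[1]=1)=1; Z[12]=1
i=13: min(r-i=3, Z[2]=0)=0; Z[13]=0
i=14: min(r-i=2, Z[3]=0)=0; Z[14]=0
i=15: min(r-i=1, Z[4]=0)=0; Z[15]=0
i=16: outside box; Z[16]=1 scan→box=[16,17)
i=17: outside box; Z[17]=0
i=18: outside box; Z[18]=0
i=19: outside box; Z[19]=0
i=20: outside box; Z[20]=4 scan→box=[20,24)
i=21: min(r-i=3, Z[1]=1)=1; Z[21]=1
i=22: min(r-i=2, Z[2]=0)=0; Z[22]=0
i=23: min(r-i=1, Z[3]=0)=0; Z[23]=0
i=24: outside box; Z[24]=0
i=25: outside box; Z[25]=5 scan→box=[25,30)
i=26: min(r-i=4, Z[1]=1)=1; Z[26]=1
i=27: min(r-i=3, Z[2]=0)=0; Z[27]=0
i=28: min(r-i=2, Z[3]=0)=0; Z[28]=0
i=29: min(r-i=1, Z[4]=0)=0; Z[29]=0
i=30: outside box; Z[30]=0
i=31: outside box; Z[31]=0
i=32: outside box; Z[32]=0
i=33: outside box; Z[33]=0
i=34: outside box; Z[34]=0

[35, 1, 0, 0, 0, 0, 0, 0, 0, 0, 0, 5, 1, 0, 0, 0, 1, 0, 0, 0, 4, 1, 0, 0, 0, 5, 1, 0, 0, 0, 0, 0, 0, 0, 0]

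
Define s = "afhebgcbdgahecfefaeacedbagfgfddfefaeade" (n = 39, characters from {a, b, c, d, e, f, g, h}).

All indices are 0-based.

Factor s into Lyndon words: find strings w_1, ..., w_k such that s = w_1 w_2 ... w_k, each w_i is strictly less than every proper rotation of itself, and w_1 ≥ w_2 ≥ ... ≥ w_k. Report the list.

emit factor 1: 'afhebgcbdgahecfef' (i=0, period=17)
emit factor 2: 'ae' (i=17, period=2)
emit factor 3: 'acedbagfgfddfefaeade' (i=19, period=20)

["afhebgcbdgahecfef", "ae", "acedbagfgfddfefaeade"]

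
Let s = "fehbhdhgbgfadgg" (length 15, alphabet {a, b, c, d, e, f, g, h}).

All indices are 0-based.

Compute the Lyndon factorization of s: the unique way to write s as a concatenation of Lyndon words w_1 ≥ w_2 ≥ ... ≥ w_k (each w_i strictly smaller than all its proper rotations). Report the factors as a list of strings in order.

emit factor 1: 'f' (i=0, period=1)
emit factor 2: 'eh' (i=1, period=2)
emit factor 3: 'bhdhg' (i=3, period=5)
emit factor 4: 'bgf' (i=8, period=3)
emit factor 5: 'adgg' (i=11, period=4)

["f", "eh", "bhdhg", "bgf", "adgg"]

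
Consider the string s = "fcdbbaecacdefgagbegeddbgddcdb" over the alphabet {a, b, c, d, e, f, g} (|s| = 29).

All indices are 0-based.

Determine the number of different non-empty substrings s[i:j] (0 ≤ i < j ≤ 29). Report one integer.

407

sorted suffixes:
  #0 SA[0]=8  'acdefgagbegeddbgddcdb'
  #1 SA[1]=5  'aecacdefgagbegeddbgddcdb'
  #2 SA[2]=14  'agbegeddbgddcdb'
  #3 SA[3]=28  'b'
  #4 SA[4]=4  'baecacdefgagbegeddbgddcdb'
  #5 SA[5]=3  'bbaecacdefgagbegeddbgddcdb'
  #6 SA[6]=16  'begeddbgddcdb'
  #7 SA[7]=22  'bgddcdb'
  #8 SA[8]=7  'cacdefgagbegeddbgddcdb'
  #9 SA[9]=26  'cdb'
  #10 SA[10]=1  'cdbbaecacdefgagbegeddbgddcdb'
  #11 SA[11]=9  'cdefgagbegeddbgddcdb'
  #12 SA[12]=27  'db'
  #13 SA[13]=2  'dbbaecacdefgagbegeddbgddcdb'
  #14 SA[14]=21  'dbgddcdb'
  #15 SA[15]=25  'dcdb'
  #16 SA[16]=20  'ddbgddcdb'
  #17 SA[17]=24  'ddcdb'
  #18 SA[18]=10  'defgagbegeddbgddcdb'
  #19 SA[19]=6  'ecacdefgagbegeddbgddcdb'
  #20 SA[20]=19  'eddbgddcdb'
  #21 SA[21]=11  'efgagbegeddbgddcdb'
  #22 SA[22]=17  'egeddbgddcdb'
  #23 SA[23]=0  'fcdbbaecacdefgagbegeddbgddcdb'
  #24 SA[24]=12  'fgagbegeddbgddcdb'
  #25 SA[25]=13  'gagbegeddbgddcdb'
  #26 SA[26]=15  'gbegeddbgddcdb'
  #27 SA[27]=23  'gddcdb'
  #28 SA[28]=18  'geddbgddcdb'

SA = [8, 5, 14, 28, 4, 3, 16, 22, 7, 26, 1, 9, 27, 2, 21, 25, 20, 24, 10, 6, 19, 11, 17, 0, 12, 13, 15, 23, 18]
[i] adj suffixes → lcp
  [1] 8/5 → 1 ('a')
  [2] 5/14 → 1 ('a')
  [3] 14/28 → 0 ('')
  [4] 28/4 → 1 ('b')
  [5] 4/3 → 1 ('b')
  [6] 3/16 → 1 ('b')
  [7] 16/22 → 1 ('b')
  [8] 22/7 → 0 ('')
  [9] 7/26 → 1 ('c')
  [10] 26/1 → 3 ('cdb')
  [11] 1/9 → 2 ('cd')
  [12] 9/27 → 0 ('')
  [13] 27/2 → 2 ('db')
  [14] 2/21 → 2 ('db')
  [15] 21/25 → 1 ('d')
  [16] 25/20 → 1 ('d')
  [17] 20/24 → 2 ('dd')
  [18] 24/10 → 1 ('d')
  [19] 10/6 → 0 ('')
  [20] 6/19 → 1 ('e')
  [21] 19/11 → 1 ('e')
  [22] 11/17 → 1 ('e')
  [23] 17/0 → 0 ('')
  [24] 0/12 → 1 ('f')
  [25] 12/13 → 0 ('')
  [26] 13/15 → 1 ('g')
  [27] 15/23 → 1 ('g')
  [28] 23/18 → 1 ('g')

n(n+1)/2 = 29·30/2 = 435
Σ LCP = 0 + 1 + 1 + 0 + 1 + 1 + 1 + 1 + 0 + 1 + 3 + 2 + 0 + 2 + 2 + 1 + 1 + 2 + 1 + 0 + 1 + 1 + 1 + 0 + 1 + 0 + 1 + 1 + 1 = 28
distinct = 435 − 28 = 407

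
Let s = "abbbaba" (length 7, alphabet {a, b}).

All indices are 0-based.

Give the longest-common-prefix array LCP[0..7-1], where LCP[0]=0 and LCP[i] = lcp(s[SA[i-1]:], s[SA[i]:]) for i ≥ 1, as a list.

rank→(start, suffix):
  0 → (6, 'a')
  1 → (4, 'aba')
  2 → (0, 'abbbaba')
  3 → (5, 'ba')
  4 → (3, 'baba')
  5 → (2, 'bbaba')
  6 → (1, 'bbbaba')

SA = [6, 4, 0, 5, 3, 2, 1]
[i] adj suffixes → lcp
  [1] 6/4 → 1 ('a')
  [2] 4/0 → 2 ('ab')
  [3] 0/5 → 0 ('')
  [4] 5/3 → 2 ('ba')
  [5] 3/2 → 1 ('b')
  [6] 2/1 → 2 ('bb')

[0, 1, 2, 0, 2, 1, 2]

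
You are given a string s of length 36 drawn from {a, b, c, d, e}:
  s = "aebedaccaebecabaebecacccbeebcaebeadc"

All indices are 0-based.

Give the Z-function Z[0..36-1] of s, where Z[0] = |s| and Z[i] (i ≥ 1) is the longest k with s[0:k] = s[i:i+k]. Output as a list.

Z[0]=36
i=1: i≥r, start 0; Z[1]=0
i=2: i≥r, start 0; Z[2]=0
i=3: i≥r, start 0; Z[3]=0
i=4: i≥r, start 0; Z[4]=0
i=5: i≥r, start 0; Z[5]=1 scan→box=[5,6)
i=6: i≥r, start 0; Z[6]=0
i=7: i≥r, start 0; Z[7]=0
i=8: i≥r, start 0; Z[8]=4 scan→box=[8,12)
i=9: min(r-i=3, Z[1]=0)=0; Z[9]=0
i=10: min(r-i=2, Z[2]=0)=0; Z[10]=0
i=11: min(r-i=1, Z[3]=0)=0; Z[11]=0
i=12: i≥r, start 0; Z[12]=0
i=13: i≥r, start 0; Z[13]=1 scan→box=[13,14)
i=14: i≥r, start 0; Z[14]=0
i=15: i≥r, start 0; Z[15]=4 scan→box=[15,19)
i=16: min(r-i=3, Z[1]=0)=0; Z[16]=0
i=17: min(r-i=2, Z[2]=0)=0; Z[17]=0
i=18: min(r-i=1, Z[3]=0)=0; Z[18]=0
i=19: i≥r, start 0; Z[19]=0
i=20: i≥r, start 0; Z[20]=1 scan→box=[20,21)
i=21: i≥r, start 0; Z[21]=0
i=22: i≥r, start 0; Z[22]=0
i=23: i≥r, start 0; Z[23]=0
i=24: i≥r, start 0; Z[24]=0
i=25: i≥r, start 0; Z[25]=0
i=26: i≥r, start 0; Z[26]=0
i=27: i≥r, start 0; Z[27]=0
i=28: i≥r, start 0; Z[28]=0
i=29: i≥r, start 0; Z[29]=4 scan→box=[29,33)
i=30: min(r-i=3, Z[1]=0)=0; Z[30]=0
i=31: min(r-i=2, Z[2]=0)=0; Z[31]=0
i=32: min(r-i=1, Z[3]=0)=0; Z[32]=0
i=33: i≥r, start 0; Z[33]=1 scan→box=[33,34)
i=34: i≥r, start 0; Z[34]=0
i=35: i≥r, start 0; Z[35]=0

[36, 0, 0, 0, 0, 1, 0, 0, 4, 0, 0, 0, 0, 1, 0, 4, 0, 0, 0, 0, 1, 0, 0, 0, 0, 0, 0, 0, 0, 4, 0, 0, 0, 1, 0, 0]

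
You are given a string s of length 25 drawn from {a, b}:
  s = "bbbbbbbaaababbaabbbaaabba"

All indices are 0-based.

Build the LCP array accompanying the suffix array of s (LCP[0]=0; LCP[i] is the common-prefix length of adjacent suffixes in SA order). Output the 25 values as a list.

[0, 1, 4, 2, 3, 4, 1, 2, 4, 3, 0, 2, 5, 3, 2, 1, 3, 6, 4, 2, 7, 3, 4, 5, 6]

rank→(start, suffix):
  0 → (24, 'a')
  1 → (7, 'aaababbaabbbaaabba')
  2 → (19, 'aaabba')
  3 → (8, 'aababbaabbbaaabba')
  4 → (20, 'aabba')
  5 → (14, 'aabbbaaabba')
  6 → (9, 'ababbaabbbaaabba')
  7 → (21, 'abba')
  8 → (11, 'abbaabbbaaabba')
  9 → (15, 'abbbaaabba')
  10 → (23, 'ba')
  11 → (6, 'baaababbaabbbaaabba')
  12 → (18, 'baaabba')
  13 → (13, 'baabbbaaabba')
  14 → (10, 'babbaabbbaaabba')
  15 → (22, 'bba')
  16 → (5, 'bbaaababbaabbbaaabba')
  17 → (17, 'bbaaabba')
  18 → (12, 'bbaabbbaaabba')
  19 → (4, 'bbbaaababbaabbbaaabba')
  20 → (16, 'bbbaaabba')
  21 → (3, 'bbbbaaababbaabbbaaabba')
  22 → (2, 'bbbbbaaababbaabbbaaabba')
  23 → (1, 'bbbbbbaaababbaabbbaaabba')
  24 → (0, 'bbbbbbbaaababbaabbbaaabba')

SA = [24, 7, 19, 8, 20, 14, 9, 21, 11, 15, 23, 6, 18, 13, 10, 22, 5, 17, 12, 4, 16, 3, 2, 1, 0]
[i] adj suffixes → lcp
  [1] 24/7 → 1 ('a')
  [2] 7/19 → 4 ('aaab')
  [3] 19/8 → 2 ('aa')
  [4] 8/20 → 3 ('aab')
  [5] 20/14 → 4 ('aabb')
  [6] 14/9 → 1 ('a')
  [7] 9/21 → 2 ('ab')
  [8] 21/11 → 4 ('abba')
  [9] 11/15 → 3 ('abb')
  [10] 15/23 → 0 ('')
  [11] 23/6 → 2 ('ba')
  [12] 6/18 → 5 ('baaab')
  [13] 18/13 → 3 ('baa')
  [14] 13/10 → 2 ('ba')
  [15] 10/22 → 1 ('b')
  [16] 22/5 → 3 ('bba')
  [17] 5/17 → 6 ('bbaaab')
  [18] 17/12 → 4 ('bbaa')
  [19] 12/4 → 2 ('bb')
  [20] 4/16 → 7 ('bbbaaab')
  [21] 16/3 → 3 ('bbb')
  [22] 3/2 → 4 ('bbbb')
  [23] 2/1 → 5 ('bbbbb')
  [24] 1/0 → 6 ('bbbbbb')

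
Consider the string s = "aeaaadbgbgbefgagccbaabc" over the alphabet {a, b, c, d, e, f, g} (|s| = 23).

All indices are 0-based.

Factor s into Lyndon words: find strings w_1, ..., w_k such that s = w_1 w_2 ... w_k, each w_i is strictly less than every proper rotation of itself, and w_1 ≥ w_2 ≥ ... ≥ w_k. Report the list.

["ae", "aaadbgbgbefgagccbaabc"]

emit factor 1: 'ae' (i=0, period=2)
emit factor 2: 'aaadbgbgbefgagccbaabc' (i=2, period=21)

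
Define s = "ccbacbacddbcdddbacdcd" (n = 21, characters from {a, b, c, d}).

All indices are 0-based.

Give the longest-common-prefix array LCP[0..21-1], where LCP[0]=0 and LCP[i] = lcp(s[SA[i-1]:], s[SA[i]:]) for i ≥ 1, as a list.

rank | idx | suffix
   0 |   3 | acbacddbcdddbacdcd
   1 |  16 | acdcd
   2 |   6 | acddbcdddbacdcd
   3 |   2 | bacbacddbcdddbacdcd
   4 |  15 | bacdcd
   5 |   5 | bacddbcdddbacdcd
   6 |  10 | bcdddbacdcd
   7 |   1 | cbacbacddbcdddbacdcd
   8 |   4 | cbacddbcdddbacdcd
   9 |   0 | ccbacbacddbcdddbacdcd
  10 |  19 | cd
  11 |  17 | cdcd
  12 |   7 | cddbcdddbacdcd
  13 |  11 | cdddbacdcd
  14 |  20 | d
  15 |  14 | dbacdcd
  16 |   9 | dbcdddbacdcd
  17 |  18 | dcd
  18 |  13 | ddbacdcd
  19 |   8 | ddbcdddbacdcd
  20 |  12 | dddbacdcd

SA = [3, 16, 6, 2, 15, 5, 10, 1, 4, 0, 19, 17, 7, 11, 20, 14, 9, 18, 13, 8, 12]
[i] adj suffixes → lcp
  [1] 3/16 → 2 ('ac')
  [2] 16/6 → 3 ('acd')
  [3] 6/2 → 0 ('')
  [4] 2/15 → 3 ('bac')
  [5] 15/5 → 4 ('bacd')
  [6] 5/10 → 1 ('b')
  [7] 10/1 → 0 ('')
  [8] 1/4 → 4 ('cbac')
  [9] 4/0 → 1 ('c')
  [10] 0/19 → 1 ('c')
  [11] 19/17 → 2 ('cd')
  [12] 17/7 → 2 ('cd')
  [13] 7/11 → 3 ('cdd')
  [14] 11/20 → 0 ('')
  [15] 20/14 → 1 ('d')
  [16] 14/9 → 2 ('db')
  [17] 9/18 → 1 ('d')
  [18] 18/13 → 1 ('d')
  [19] 13/8 → 3 ('ddb')
  [20] 8/12 → 2 ('dd')

[0, 2, 3, 0, 3, 4, 1, 0, 4, 1, 1, 2, 2, 3, 0, 1, 2, 1, 1, 3, 2]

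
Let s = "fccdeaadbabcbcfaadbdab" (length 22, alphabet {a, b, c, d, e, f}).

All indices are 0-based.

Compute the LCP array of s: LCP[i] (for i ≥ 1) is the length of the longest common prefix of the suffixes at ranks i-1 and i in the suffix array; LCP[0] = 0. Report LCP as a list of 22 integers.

[0, 4, 1, 2, 1, 3, 0, 1, 1, 2, 1, 0, 1, 1, 1, 0, 1, 2, 1, 0, 0, 1]

sorted suffixes:
  #0 SA[0]=5  'aadbabcbcfaadbdab'
  #1 SA[1]=15  'aadbdab'
  #2 SA[2]=20  'ab'
  #3 SA[3]=9  'abcbcfaadbdab'
  #4 SA[4]=6  'adbabcbcfaadbdab'
  #5 SA[5]=16  'adbdab'
  #6 SA[6]=21  'b'
  #7 SA[7]=8  'babcbcfaadbdab'
  #8 SA[8]=10  'bcbcfaadbdab'
  #9 SA[9]=12  'bcfaadbdab'
  #10 SA[10]=18  'bdab'
  #11 SA[11]=11  'cbcfaadbdab'
  #12 SA[12]=1  'ccdeaadbabcbcfaadbdab'
  #13 SA[13]=2  'cdeaadbabcbcfaadbdab'
  #14 SA[14]=13  'cfaadbdab'
  #15 SA[15]=19  'dab'
  #16 SA[16]=7  'dbabcbcfaadbdab'
  #17 SA[17]=17  'dbdab'
  #18 SA[18]=3  'deaadbabcbcfaadbdab'
  #19 SA[19]=4  'eaadbabcbcfaadbdab'
  #20 SA[20]=14  'faadbdab'
  #21 SA[21]=0  'fccdeaadbabcbcfaadbdab'

SA = [5, 15, 20, 9, 6, 16, 21, 8, 10, 12, 18, 11, 1, 2, 13, 19, 7, 17, 3, 4, 14, 0]
i: (SA[i-1],SA[i]) lcp shared
  1: (5,15) 4 'aadb'
  2: (15,20) 1 'a'
  3: (20,9) 2 'ab'
  4: (9,6) 1 'a'
  5: (6,16) 3 'adb'
  6: (16,21) 0 ''
  7: (21,8) 1 'b'
  8: (8,10) 1 'b'
  9: (10,12) 2 'bc'
  10: (12,18) 1 'b'
  11: (18,11) 0 ''
  12: (11,1) 1 'c'
  13: (1,2) 1 'c'
  14: (2,13) 1 'c'
  15: (13,19) 0 ''
  16: (19,7) 1 'd'
  17: (7,17) 2 'db'
  18: (17,3) 1 'd'
  19: (3,4) 0 ''
  20: (4,14) 0 ''
  21: (14,0) 1 'f'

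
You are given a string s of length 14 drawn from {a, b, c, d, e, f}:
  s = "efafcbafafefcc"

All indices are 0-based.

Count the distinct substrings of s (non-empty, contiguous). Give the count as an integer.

rank→(start, suffix):
  0 → (6, 'afafefcc')
  1 → (2, 'afcbafafefcc')
  2 → (8, 'afefcc')
  3 → (5, 'bafafefcc')
  4 → (13, 'c')
  5 → (4, 'cbafafefcc')
  6 → (12, 'cc')
  7 → (0, 'efafcbafafefcc')
  8 → (10, 'efcc')
  9 → (1, 'fafcbafafefcc')
  10 → (7, 'fafefcc')
  11 → (3, 'fcbafafefcc')
  12 → (11, 'fcc')
  13 → (9, 'fefcc')

SA = [6, 2, 8, 5, 13, 4, 12, 0, 10, 1, 7, 3, 11, 9]
[i] adj suffixes → lcp
  [1] 6/2 → 2 ('af')
  [2] 2/8 → 2 ('af')
  [3] 8/5 → 0 ('')
  [4] 5/13 → 0 ('')
  [5] 13/4 → 1 ('c')
  [6] 4/12 → 1 ('c')
  [7] 12/0 → 0 ('')
  [8] 0/10 → 2 ('ef')
  [9] 10/1 → 0 ('')
  [10] 1/7 → 3 ('faf')
  [11] 7/3 → 1 ('f')
  [12] 3/11 → 2 ('fc')
  [13] 11/9 → 1 ('f')

n(n+1)/2 = 14·15/2 = 105
Σ LCP = 0 + 2 + 2 + 0 + 0 + 1 + 1 + 0 + 2 + 0 + 3 + 1 + 2 + 1 = 15
distinct = 105 − 15 = 90

90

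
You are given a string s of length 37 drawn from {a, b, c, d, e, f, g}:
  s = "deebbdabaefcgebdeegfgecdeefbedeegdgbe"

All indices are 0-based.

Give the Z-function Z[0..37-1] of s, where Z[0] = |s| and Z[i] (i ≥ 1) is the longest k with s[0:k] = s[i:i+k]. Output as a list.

Z[0]=37
i=1: outside box; Z[1]=0
i=2: outside box; Z[2]=0
i=3: outside box; Z[3]=0
i=4: outside box; Z[4]=0
i=5: outside box; Z[5]=1 extend→box=[5,6)
i=6: outside box; Z[6]=0
i=7: outside box; Z[7]=0
i=8: outside box; Z[8]=0
i=9: outside box; Z[9]=0
i=10: outside box; Z[10]=0
i=11: outside box; Z[11]=0
i=12: outside box; Z[12]=0
i=13: outside box; Z[13]=0
i=14: outside box; Z[14]=0
i=15: outside box; Z[15]=3 extend→box=[15,18)
i=16: min(r-i=2, Z[1]=0)=0; Z[16]=0
i=17: min(r-i=1, Z[2]=0)=0; Z[17]=0
i=18: outside box; Z[18]=0
i=19: outside box; Z[19]=0
i=20: outside box; Z[20]=0
i=21: outside box; Z[21]=0
i=22: outside box; Z[22]=0
i=23: outside box; Z[23]=3 extend→box=[23,26)
i=24: min(r-i=2, Z[1]=0)=0; Z[24]=0
i=25: min(r-i=1, Z[2]=0)=0; Z[25]=0
i=26: outside box; Z[26]=0
i=27: outside box; Z[27]=0
i=28: outside box; Z[28]=0
i=29: outside box; Z[29]=3 extend→box=[29,32)
i=30: min(r-i=2, Z[1]=0)=0; Z[30]=0
i=31: min(r-i=1, Z[2]=0)=0; Z[31]=0
i=32: outside box; Z[32]=0
i=33: outside box; Z[33]=1 extend→box=[33,34)
i=34: outside box; Z[34]=0
i=35: outside box; Z[35]=0
i=36: outside box; Z[36]=0

[37, 0, 0, 0, 0, 1, 0, 0, 0, 0, 0, 0, 0, 0, 0, 3, 0, 0, 0, 0, 0, 0, 0, 3, 0, 0, 0, 0, 0, 3, 0, 0, 0, 1, 0, 0, 0]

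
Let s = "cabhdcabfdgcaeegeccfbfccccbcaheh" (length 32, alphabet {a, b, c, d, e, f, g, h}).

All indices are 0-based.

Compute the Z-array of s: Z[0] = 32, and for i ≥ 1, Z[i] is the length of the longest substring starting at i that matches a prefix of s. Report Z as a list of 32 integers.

[32, 0, 0, 0, 0, 3, 0, 0, 0, 0, 0, 2, 0, 0, 0, 0, 0, 1, 1, 0, 0, 0, 1, 1, 1, 1, 0, 2, 0, 0, 0, 0]

Z[0]=32
i=1: outside box; Z[1]=0
i=2: outside box; Z[2]=0
i=3: outside box; Z[3]=0
i=4: outside box; Z[4]=0
i=5: outside box; Z[5]=3 scan→box=[5,8)
i=6: min(r-i=2, Z[1]=0)=0; Z[6]=0
i=7: min(r-i=1, Z[2]=0)=0; Z[7]=0
i=8: outside box; Z[8]=0
i=9: outside box; Z[9]=0
i=10: outside box; Z[10]=0
i=11: outside box; Z[11]=2 scan→box=[11,13)
i=12: min(r-i=1, Z[1]=0)=0; Z[12]=0
i=13: outside box; Z[13]=0
i=14: outside box; Z[14]=0
i=15: outside box; Z[15]=0
i=16: outside box; Z[16]=0
i=17: outside box; Z[17]=1 scan→box=[17,18)
i=18: outside box; Z[18]=1 scan→box=[18,19)
i=19: outside box; Z[19]=0
i=20: outside box; Z[20]=0
i=21: outside box; Z[21]=0
i=22: outside box; Z[22]=1 scan→box=[22,23)
i=23: outside box; Z[23]=1 scan→box=[23,24)
i=24: outside box; Z[24]=1 scan→box=[24,25)
i=25: outside box; Z[25]=1 scan→box=[25,26)
i=26: outside box; Z[26]=0
i=27: outside box; Z[27]=2 scan→box=[27,29)
i=28: min(r-i=1, Z[1]=0)=0; Z[28]=0
i=29: outside box; Z[29]=0
i=30: outside box; Z[30]=0
i=31: outside box; Z[31]=0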